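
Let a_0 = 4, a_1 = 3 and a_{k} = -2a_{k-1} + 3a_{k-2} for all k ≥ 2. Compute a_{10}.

14766

The ordinary generating function has denominator 1 + 2y - 3y^2.
Iterating the recurrence: a_0,…,a_{10} = 4, 3, 6, -3, 24, -57, 186, -543, 1644, -4917, 14766.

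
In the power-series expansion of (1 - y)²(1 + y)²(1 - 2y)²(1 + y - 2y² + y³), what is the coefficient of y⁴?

(1 - y)² has coefficients 1,-2,1 for degrees 0…2.
(1 + y)² has coefficients 1,2,1,0,0 for degrees 0…4.
Multiplying by (1 - 2y)² gives running coefficients 1,-2,-3,4,4 for degrees 0…4.
Finally multiplying by (1 + y - 2y² + y³), the product of all factors after the first has coefficients 1,-1,-7,6,12 for degrees 0…4.
[y⁴] = 1·12 − 2·6 + 1·(-7) = -7.

-7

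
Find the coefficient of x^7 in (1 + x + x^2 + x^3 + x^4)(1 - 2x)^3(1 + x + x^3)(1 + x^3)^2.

-23

(1 + x + x^2 + x^3 + x^4) has coefficients 1,1,1,1,1 for degrees 0…4.
(1 - 2x)^3 has coefficients 1,-6,12,-8,0,0,0,0 for degrees 0…7.
Multiplying by (1 + x + x^3) gives running coefficients 1,-5,6,5,-14,12,-8,0 for degrees 0…7.
Finally multiplying by (1 + x^3)^2, the product of all factors after the first has coefficients 1,-5,6,7,-24,24,3,-33 for degrees 0…7.
[x^7] = 1·(-33) + 1·3 + 1·24 + 1·(-24) + 1·7 = -23.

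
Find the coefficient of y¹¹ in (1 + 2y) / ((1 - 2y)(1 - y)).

8189

The denominator gives the recurrence a_n = 3a_(n−1) − 2a_(n−2) for n ≥ 2; the numerator fixes a_0 = 1, a_1 = 5.
Iterating: 1, 5, 13, 29, 61, 125, 253, 509, 1021, 2045, 4093, 8189, so a_11 = 8189.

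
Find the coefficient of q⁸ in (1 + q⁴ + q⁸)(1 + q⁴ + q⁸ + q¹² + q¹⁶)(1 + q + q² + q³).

3

(1 + q⁴ + q⁸) has coefficients 1,0,0,0,1,0,0,0,1 for degrees 0…8.
(1 + q⁴ + q⁸ + q¹² + q¹⁶) has coefficients 1,0,0,0,1,0,0,0,1 for degrees 0…8.
Finally multiplying by (1 + q + q² + q³), the product of all factors after the first has coefficients 1,1,1,1,1,1,1,1,1 for degrees 0…8.
[q⁸] = 1·1 + 1·1 + 1·1 = 3.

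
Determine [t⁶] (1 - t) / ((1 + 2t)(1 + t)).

190

Partial fractions give a closed form: a_n = (3)·(-2)^n + (-2)·(-1)^n.
At n = 6: a_6 = 190.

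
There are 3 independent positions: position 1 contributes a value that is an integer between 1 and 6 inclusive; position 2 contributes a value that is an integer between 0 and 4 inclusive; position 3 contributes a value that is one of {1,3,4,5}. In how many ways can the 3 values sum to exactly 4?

4

The generating function for the choices is (x + x^2 + x^3 + x^4 + x^5 + x^6)·(1 + x + x^2 + x^3 + x^4)·(x + x^3 + x^4 + x^5); the count is [x^4].
(x + x^2 + x^3 + x^4 + x^5 + x^6) has coefficients 0,1,1,1,1 for degrees 0…4.
(1 + x + x^2 + x^3 + x^4) has coefficients 1,1,1,1,1 for degrees 0…4.
Finally multiplying by (x + x^3 + x^4 + x^5), the product of all factors after the first has coefficients 0,1,1,2,3 for degrees 0…4.
[x^4] = 1·2 + 1·1 + 1·1 + 1·0 = 4.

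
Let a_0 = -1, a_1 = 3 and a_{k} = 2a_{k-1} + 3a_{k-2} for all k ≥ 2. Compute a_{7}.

The ordinary generating function has denominator 1 - 2y - 3y^2.
Iterating the recurrence: a_0,…,a_{7} = -1, 3, 3, 15, 39, 123, 363, 1095.

1095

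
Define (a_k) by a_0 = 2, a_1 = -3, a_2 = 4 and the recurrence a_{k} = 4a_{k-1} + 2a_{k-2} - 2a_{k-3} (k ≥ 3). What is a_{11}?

The ordinary generating function has denominator 1 - 4z - 2z^2 + 2z^3.
Iterating the recurrence: a_0,…,a_{11} = 2, -3, 4, 6, 38, 156, 688, 2988, 13016, 56664, 246712, 1074144.

1074144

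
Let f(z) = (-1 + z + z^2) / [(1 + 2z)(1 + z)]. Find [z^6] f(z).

The denominator gives the recurrence a_n = −3a_(n−1) − 2a_(n−2) for n ≥ 3; the numerator fixes a_0 = -1, a_1 = 4, a_2 = -9.
Iterating: -1, 4, -9, 19, -39, 79, -159, so a_6 = -159.

-159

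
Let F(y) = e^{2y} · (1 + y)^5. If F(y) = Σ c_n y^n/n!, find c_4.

The EGF product rule gives c_4 = Σ_{k_1+k_2=4} C(4; k_1,k_2) · ∏ g_i(k_i), where e^{2y} gives (2)^k; (1+y)^5 gives the falling factorial (5)_k.
g_1(k) for k = 0…4: 1, 2, 4, 8, 16.
g_2(k) for k = 0…4: 1, 5, 20, 60, 120.
c_4 = Σ_k C(4,k)·g_1(k)·g_2(4−k) = 1·1·120 + 4·2·60 + 6·4·20 + 4·8·5 + 1·16·1 = 120 + 480 + 480 + 160 + 16 = 1256.

1256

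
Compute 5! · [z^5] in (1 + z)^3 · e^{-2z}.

-32

The EGF product rule gives c_5 = Σ_{k_1+k_2=5} C(5; k_1,k_2) · ∏ g_i(k_i), where (1+z)^3 gives the falling factorial (3)_k; e^{-2z} gives (-2)^k.
g_1(k) for k = 0…5: 1, 3, 6, 6, 0, 0.
g_2(k) for k = 0…5: 1, -2, 4, -8, 16, -32.
c_5 = Σ_k C(5,k)·g_1(k)·g_2(5−k) = 1·1·(-32) + 5·3·16 + 10·6·(-8) + 10·6·4 = −32 + 240 − 480 + 240 = -32.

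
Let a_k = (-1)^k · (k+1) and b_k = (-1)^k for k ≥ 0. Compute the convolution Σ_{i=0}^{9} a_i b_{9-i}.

Write out a_i and b_{9-i} for i = 0,…,9 and sum the products.
Σ = 1·(-1) − 2·1 + 3·(-1) − 4·1 + 5·(-1) − 6·1 + 7·(-1) − 8·1 + 9·(-1) − 10·1 = -55.

-55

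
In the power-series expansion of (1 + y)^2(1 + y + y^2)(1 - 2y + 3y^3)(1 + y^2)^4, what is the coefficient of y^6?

(1 + y)^2 has coefficients 1,2,1 for degrees 0…2.
(1 + y + y^2) has coefficients 1,1,1,0,0,0,0 for degrees 0…6.
Multiplying by (1 - 2y + 3y^3) gives running coefficients 1,-1,-1,1,3,3,0 for degrees 0…6.
Finally multiplying by (1 + y^2)^4, the product of all factors after the first has coefficients 1,-1,3,-3,5,1,10 for degrees 0…6.
[y^6] = 1·10 + 2·1 + 1·5 = 17.

17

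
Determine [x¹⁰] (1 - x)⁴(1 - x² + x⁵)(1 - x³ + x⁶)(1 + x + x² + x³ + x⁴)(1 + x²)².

(1 - x)⁴ has coefficients 1,-4,6,-4,1 for degrees 0…4.
(1 - x² + x⁵) has coefficients 1,0,-1,0,0,1,0,0,0,0,0 for degrees 0…10.
Multiplying by (1 - x³ + x⁶) gives running coefficients 1,0,-1,-1,0,2,1,0,-2,0,0 for degrees 0…10.
Multiplying by (1 + x + x² + x³ + x⁴) gives running coefficients 1,1,0,-1,-1,0,1,2,1,1,-1 for degrees 0…10.
Finally multiplying by (1 + x²)², the product of all factors after the first has coefficients 1,1,2,1,0,-1,-1,1,2,5,2 for degrees 0…10.
[x¹⁰] = 1·2 − 4·5 + 6·2 − 4·1 + 1·(-1) = -11.

-11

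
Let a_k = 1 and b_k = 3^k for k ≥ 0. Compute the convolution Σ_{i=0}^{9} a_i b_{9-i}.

29524

Write out a_i and b_{9-i} for i = 0,…,9 and sum the products.
Σ = 1·19683 + 1·6561 + 1·2187 + 1·729 + 1·243 + 1·81 + 1·27 + 1·9 + 1·3 + 1·1 = 29524.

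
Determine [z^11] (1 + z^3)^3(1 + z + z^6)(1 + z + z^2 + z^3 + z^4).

(1 + z^3)^3 has coefficients 1,0,0,3,0,0,3,0,0,1 for degrees 0…9.
(1 + z + z^6) has coefficients 1,1,0,0,0,0,1,0,0,0,0,0 for degrees 0…11.
Finally multiplying by (1 + z + z^2 + z^3 + z^4), the product of all factors after the first has coefficients 1,2,2,2,2,1,1,1,1,1,1,0 for degrees 0…11.
[z^11] = 1·0 + 3·1 + 3·1 + 1·2 = 8.

8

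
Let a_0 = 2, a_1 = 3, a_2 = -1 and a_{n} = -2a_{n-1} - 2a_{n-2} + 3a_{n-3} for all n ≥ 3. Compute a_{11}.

-109

The ordinary generating function has denominator 1 + 2y + 2y^2 - 3y^3.
Iterating the recurrence: a_0,…,a_{11} = 2, 3, -1, 2, 7, -21, 34, -5, -121, 354, -481, -109.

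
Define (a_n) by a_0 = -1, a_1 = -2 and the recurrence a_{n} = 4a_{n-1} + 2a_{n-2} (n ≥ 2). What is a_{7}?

-17264

The ordinary generating function has denominator 1 - 4t - 2t^2.
Iterating the recurrence: a_0,…,a_{7} = -1, -2, -10, -44, -196, -872, -3880, -17264.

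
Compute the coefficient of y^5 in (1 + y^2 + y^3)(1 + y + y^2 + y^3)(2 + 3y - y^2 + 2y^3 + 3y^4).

14

(1 + y^2 + y^3) has coefficients 1,0,1,1 for degrees 0…3.
(1 + y + y^2 + y^3) has coefficients 1,1,1,1,0,0 for degrees 0…5.
Finally multiplying by (2 + 3y - y^2 + 2y^3 + 3y^4), the product of all factors after the first has coefficients 2,5,4,6,7,4 for degrees 0…5.
[y^5] = 1·4 + 1·6 + 1·4 = 14.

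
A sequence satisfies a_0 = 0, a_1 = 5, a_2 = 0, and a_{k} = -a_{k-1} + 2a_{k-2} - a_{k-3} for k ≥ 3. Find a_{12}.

-7335

The ordinary generating function has denominator 1 + y - 2y^2 + y^3.
Iterating the recurrence: a_0,…,a_{12} = 0, 5, 0, 10, -15, 35, -75, 160, -345, 740, -1590, 3415, -7335.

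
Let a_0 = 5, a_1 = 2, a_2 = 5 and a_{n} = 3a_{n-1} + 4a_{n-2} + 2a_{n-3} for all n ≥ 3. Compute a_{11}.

2409995

The ordinary generating function has denominator 1 - 3y - 4y^2 - 2y^3.
Iterating the recurrence: a_0,…,a_{11} = 5, 2, 5, 33, 123, 511, 2091, 8563, 35075, 143659, 588403, 2409995.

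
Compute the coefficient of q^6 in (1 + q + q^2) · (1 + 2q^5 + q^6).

(1 + q + q^2) has coefficients 1,1,1 for degrees 0…2.
(1 + 2q^5 + q^6) has coefficients 1,0,0,0,0,2,1 for degrees 0…6.
[q^6] = 1·1 + 1·2 + 1·0 = 3.

3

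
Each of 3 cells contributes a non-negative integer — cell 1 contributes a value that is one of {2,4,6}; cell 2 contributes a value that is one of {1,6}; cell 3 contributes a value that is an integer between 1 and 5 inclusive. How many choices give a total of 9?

The generating function for the choices is (q² + q⁴ + q⁶)·(q + q⁶)·(q + q² + q³ + q⁴ + q⁵); the count is [q⁹].
(q² + q⁴ + q⁶) has coefficients 0,0,1,0,1,0,1 for degrees 0…6.
(q + q⁶) has coefficients 0,1,0,0,0,0,1,0,0,0 for degrees 0…9.
Finally multiplying by (q + q² + q³ + q⁴ + q⁵), the product of all factors after the first has coefficients 0,0,1,1,1,1,1,1,1,1 for degrees 0…9.
[q⁹] = 1·1 + 1·1 + 1·1 = 3.

3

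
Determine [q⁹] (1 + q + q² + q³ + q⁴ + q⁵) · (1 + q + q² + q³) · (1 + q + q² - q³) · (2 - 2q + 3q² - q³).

(1 + q + q² + q³ + q⁴ + q⁵) has coefficients 1,1,1,1,1,1 for degrees 0…5.
(1 + q + q² + q³) has coefficients 1,1,1,1,0,0,0,0,0,0 for degrees 0…9.
Multiplying by (1 + q + q² - q³) gives running coefficients 1,2,3,2,1,0,-1,0,0,0 for degrees 0…9.
Finally multiplying by (2 - 2q + 3q² - q³), the product of all factors after the first has coefficients 2,2,5,3,5,1,-1,1,-3,1 for degrees 0…9.
[q⁹] = 1·1 + 1·(-3) + 1·1 + 1·(-1) + 1·1 + 1·5 = 4.

4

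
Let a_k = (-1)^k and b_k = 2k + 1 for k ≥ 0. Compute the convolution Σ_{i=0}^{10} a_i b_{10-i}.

11

Write out a_i and b_{10-i} for i = 0,…,10 and sum the products.
Σ = 1·21 − 1·19 + 1·17 − 1·15 + 1·13 − 1·11 + 1·9 − 1·7 + 1·5 − 1·3 + 1·1 = 11.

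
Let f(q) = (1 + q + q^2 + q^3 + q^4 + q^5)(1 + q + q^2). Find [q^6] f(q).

(1 + q + q^2 + q^3 + q^4 + q^5) has coefficients 1,1,1,1,1,1 for degrees 0…5.
(1 + q + q^2) has coefficients 1,1,1,0,0,0,0 for degrees 0…6.
[q^6] = 1·0 + 1·0 + 1·0 + 1·0 + 1·1 + 1·1 = 2.

2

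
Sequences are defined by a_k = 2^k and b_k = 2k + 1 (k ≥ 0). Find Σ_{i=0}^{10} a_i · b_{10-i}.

Write out a_i and b_{10-i} for i = 0,…,10 and sum the products.
Σ = 1·21 + 2·19 + 4·17 + 8·15 + 16·13 + 32·11 + 64·9 + 128·7 + 256·5 + 512·3 + 1024·1 = 6119.

6119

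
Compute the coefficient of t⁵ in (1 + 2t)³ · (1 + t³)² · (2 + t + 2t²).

80

(1 + 2t)³ has coefficients 1,6,12,8 for degrees 0…3.
(1 + t³)² has coefficients 1,0,0,2,0,0 for degrees 0…5.
Finally multiplying by (2 + t + 2t²), the product of all factors after the first has coefficients 2,1,2,4,2,4 for degrees 0…5.
[t⁵] = 1·4 + 6·2 + 12·4 + 8·2 = 80.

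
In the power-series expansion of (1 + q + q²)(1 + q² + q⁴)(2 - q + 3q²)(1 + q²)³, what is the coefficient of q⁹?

18

(1 + q + q²) has coefficients 1,1,1 for degrees 0…2.
(1 + q² + q⁴) has coefficients 1,0,1,0,1,0,0,0,0,0 for degrees 0…9.
Multiplying by (2 - q + 3q²) gives running coefficients 2,-1,5,-1,5,-1,3,0,0,0 for degrees 0…9.
Finally multiplying by (1 + q²)³, the product of all factors after the first has coefficients 2,-1,11,-4,26,-7,35,-7,29,-4 for degrees 0…9.
[q⁹] = 1·(-4) + 1·29 + 1·(-7) = 18.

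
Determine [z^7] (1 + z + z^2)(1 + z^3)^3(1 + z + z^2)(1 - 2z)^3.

7

(1 + z + z^2) has coefficients 1,1,1 for degrees 0…2.
(1 + z^3)^3 has coefficients 1,0,0,3,0,0,3,0 for degrees 0…7.
Multiplying by (1 + z + z^2) gives running coefficients 1,1,1,3,3,3,3,3 for degrees 0…7.
Finally multiplying by (1 - 2z)^3, the product of all factors after the first has coefficients 1,-5,7,1,-11,13,-3,-3 for degrees 0…7.
[z^7] = 1·(-3) + 1·(-3) + 1·13 = 7.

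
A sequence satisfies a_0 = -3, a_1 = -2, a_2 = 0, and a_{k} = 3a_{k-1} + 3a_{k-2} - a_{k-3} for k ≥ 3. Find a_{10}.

The ordinary generating function has denominator 1 - 3x - 3x^2 + x^3.
Iterating the recurrence: a_0,…,a_{10} = -3, -2, 0, -3, -7, -30, -108, -407, -1515, -5658, -21112.

-21112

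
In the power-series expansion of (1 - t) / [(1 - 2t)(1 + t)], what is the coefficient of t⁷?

Partial fractions give a closed form: a_n = (1/3)·2^n + (2/3)·(-1)^n.
At n = 7: a_7 = 42.

42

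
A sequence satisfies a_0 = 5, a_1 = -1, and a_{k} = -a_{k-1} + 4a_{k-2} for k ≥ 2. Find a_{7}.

The ordinary generating function has denominator 1 + t - 4t^2.
Iterating the recurrence: a_0,…,a_{7} = 5, -1, 21, -25, 109, -209, 645, -1481.

-1481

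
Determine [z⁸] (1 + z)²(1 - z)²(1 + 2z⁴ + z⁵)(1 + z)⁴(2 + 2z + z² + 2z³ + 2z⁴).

(1 + z)² has coefficients 1,2,1 for degrees 0…2.
(1 - z)² has coefficients 1,-2,1,0,0,0,0,0,0 for degrees 0…8.
Multiplying by (1 + 2z⁴ + z⁵) gives running coefficients 1,-2,1,0,2,-3,0,1,0 for degrees 0…8.
Multiplying by (1 + z)⁴ gives running coefficients 1,2,-1,-4,1,7,1,-9,-6 for degrees 0…8.
Finally multiplying by (2 + 2z + z² + 2z³ + 2z⁴), the product of all factors after the first has coefficients 2,6,3,-6,-1,14,7,-15,-13 for degrees 0…8.
[z⁸] = 1·(-13) + 2·(-15) + 1·7 = -36.

-36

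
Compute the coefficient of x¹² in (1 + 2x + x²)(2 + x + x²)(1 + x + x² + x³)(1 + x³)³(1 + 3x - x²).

(1 + 2x + x²) has coefficients 1,2,1 for degrees 0…2.
(2 + x + x²) has coefficients 2,1,1,0,0,0,0,0,0,0,0,0,0 for degrees 0…12.
Multiplying by (1 + x + x² + x³) gives running coefficients 2,3,4,4,2,1,0,0,0,0,0,0,0 for degrees 0…12.
Multiplying by (1 + x³)³ gives running coefficients 2,3,4,10,11,13,18,15,15,14,9,7,4 for degrees 0…12.
Finally multiplying by (1 + 3x - x²), the product of all factors after the first has coefficients 2,9,11,19,37,36,46,56,42,44,36,20,16 for degrees 0…12.
[x¹²] = 1·16 + 2·20 + 1·36 = 92.

92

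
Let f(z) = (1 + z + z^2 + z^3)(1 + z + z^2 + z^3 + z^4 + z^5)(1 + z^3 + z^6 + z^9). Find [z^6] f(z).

(1 + z + z^2 + z^3) has coefficients 1,1,1,1 for degrees 0…3.
(1 + z + z^2 + z^3 + z^4 + z^5) has coefficients 1,1,1,1,1,1,0 for degrees 0…6.
Finally multiplying by (1 + z^3 + z^6 + z^9), the product of all factors after the first has coefficients 1,1,1,2,2,2,2 for degrees 0…6.
[z^6] = 1·2 + 1·2 + 1·2 + 1·2 = 8.

8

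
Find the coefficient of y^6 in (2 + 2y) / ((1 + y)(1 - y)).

Partial fractions give a closed form: a_n = (2)·1^n.
At n = 6: a_6 = 2.

2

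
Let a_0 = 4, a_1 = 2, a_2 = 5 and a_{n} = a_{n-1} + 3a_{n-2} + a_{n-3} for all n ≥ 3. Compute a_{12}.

The ordinary generating function has denominator 1 - t - 3t^2 - t^3.
Iterating the recurrence: a_0,…,a_{12} = 4, 2, 5, 15, 32, 82, 193, 471, 1132, 2738, 6605, 15951, 38504.

38504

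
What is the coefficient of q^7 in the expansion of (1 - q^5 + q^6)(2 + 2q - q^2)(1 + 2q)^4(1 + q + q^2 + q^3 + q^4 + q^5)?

160

(1 - q^5 + q^6) has coefficients 1,0,0,0,0,-1,1 for degrees 0…6.
(2 + 2q - q^2) has coefficients 2,2,-1,0,0,0,0,0 for degrees 0…7.
Multiplying by (1 + 2q)^4 gives running coefficients 2,18,63,104,72,0,-16,0 for degrees 0…7.
Finally multiplying by (1 + q + q^2 + q^3 + q^4 + q^5), the product of all factors after the first has coefficients 2,20,83,187,259,259,241,223 for degrees 0…7.
[q^7] = 1·223 − 1·83 + 1·20 = 160.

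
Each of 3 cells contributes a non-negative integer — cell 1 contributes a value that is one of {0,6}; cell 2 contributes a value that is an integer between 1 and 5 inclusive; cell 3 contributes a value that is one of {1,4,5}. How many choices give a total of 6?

The generating function for the choices is (1 + y⁶)·(y + y² + y³ + y⁴ + y⁵)·(y + y⁴ + y⁵); the count is [y⁶].
(1 + y⁶) has coefficients 1,0,0,0,0,0,1 for degrees 0…6.
(y + y² + y³ + y⁴ + y⁵) has coefficients 0,1,1,1,1,1,0 for degrees 0…6.
Finally multiplying by (y + y⁴ + y⁵), the product of all factors after the first has coefficients 0,0,1,1,1,2,3 for degrees 0…6.
[y⁶] = 1·3 + 1·0 = 3.

3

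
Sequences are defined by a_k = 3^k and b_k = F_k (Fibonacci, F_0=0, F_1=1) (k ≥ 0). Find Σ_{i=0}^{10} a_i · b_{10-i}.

This is [x^10] in the product of the two ordinary generating functions.
Σ = 1·55 + 3·34 + 9·21 + 27·13 + 81·8 + 243·5 + 729·3 + 2187·2 + 6561·1 + 19683·1 + 59049·0 = 35365.

35365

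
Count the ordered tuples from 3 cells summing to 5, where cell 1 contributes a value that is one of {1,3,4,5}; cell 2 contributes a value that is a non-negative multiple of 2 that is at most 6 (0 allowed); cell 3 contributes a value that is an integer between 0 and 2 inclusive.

The generating function for the choices is (y + y^3 + y^4 + y^5)·(1 + y^2 + y^4 + y^6)·(1 + y + y^2); the count is [y^5].
(y + y^3 + y^4 + y^5) has coefficients 0,1,0,1,1,1 for degrees 0…5.
(1 + y^2 + y^4 + y^6) has coefficients 1,0,1,0,1,0 for degrees 0…5.
Finally multiplying by (1 + y + y^2), the product of all factors after the first has coefficients 1,1,2,1,2,1 for degrees 0…5.
[y^5] = 1·2 + 1·2 + 1·1 + 1·1 = 6.

6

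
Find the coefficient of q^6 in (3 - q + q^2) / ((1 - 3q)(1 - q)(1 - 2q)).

Partial fractions give a closed form: a_n = (25/2)·3^n + (3/2)·1^n + (-11)·2^n.
At n = 6: a_6 = 8410.

8410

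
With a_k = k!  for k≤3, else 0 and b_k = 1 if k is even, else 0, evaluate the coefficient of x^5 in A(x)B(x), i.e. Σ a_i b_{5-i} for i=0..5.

Write out a_i and b_{5-i} for i = 0,…,5 and sum the products.
Σ = 1·0 + 1·1 + 2·0 + 6·1 + 0·0 + 0·1 = 7.

7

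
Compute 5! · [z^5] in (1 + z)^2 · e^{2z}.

The EGF product rule gives c_5 = Σ_{k_1+k_2=5} C(5; k_1,k_2) · ∏ g_i(k_i), where (1+z)^2 gives the falling factorial (2)_k; e^{2z} gives (2)^k.
g_1(k) for k = 0…5: 1, 2, 2, 0, 0, 0.
g_2(k) for k = 0…5: 1, 2, 4, 8, 16, 32.
c_5 = Σ_k C(5,k)·g_1(k)·g_2(5−k) = 1·1·32 + 5·2·16 + 10·2·8 = 32 + 160 + 160 = 352.

352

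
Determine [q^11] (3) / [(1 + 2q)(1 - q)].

Partial fractions give a closed form: a_n = (2)·(-2)^n + (1)·1^n.
At n = 11: a_11 = -4095.

-4095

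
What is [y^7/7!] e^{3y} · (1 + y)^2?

22599

The EGF product rule gives c_7 = Σ_{k_1+k_2=7} C(7; k_1,k_2) · ∏ g_i(k_i), where e^{3y} gives (3)^k; (1+y)^2 gives the falling factorial (2)_k.
g_1(k) for k = 0…7: 1, 3, 9, 27, 81, 243, 729, 2187.
g_2(k) for k = 0…7: 1, 2, 2, 0, 0, 0, 0, 0.
c_7 = Σ_k C(7,k)·g_1(k)·g_2(7−k) = 21·243·2 + 7·729·2 + 1·2187·1 = 10206 + 10206 + 2187 = 22599.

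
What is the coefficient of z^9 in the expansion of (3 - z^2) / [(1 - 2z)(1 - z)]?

2814

The denominator gives the recurrence a_n = 3a_(n−1) − 2a_(n−2) for n ≥ 3; the numerator fixes a_0 = 3, a_1 = 9, a_2 = 20.
Iterating: 3, 9, 20, 42, 86, 174, 350, 702, 1406, 2814, so a_9 = 2814.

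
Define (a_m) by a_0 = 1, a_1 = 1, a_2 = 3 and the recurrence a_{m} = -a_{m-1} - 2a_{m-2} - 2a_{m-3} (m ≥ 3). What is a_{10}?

23

The ordinary generating function has denominator 1 + x + 2x^2 + 2x^3.
Iterating the recurrence: a_0,…,a_{10} = 1, 1, 3, -7, -1, 9, 7, -23, -9, 41, 23.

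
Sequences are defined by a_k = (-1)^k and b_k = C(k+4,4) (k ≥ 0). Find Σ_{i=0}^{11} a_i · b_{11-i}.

Write out a_i and b_{11-i} for i = 0,…,11 and sum the products.
Σ = 1·1365 − 1·1001 + 1·715 − 1·495 + 1·330 − 1·210 + 1·126 − 1·70 + 1·35 − 1·15 + 1·5 − 1·1 = 784.

784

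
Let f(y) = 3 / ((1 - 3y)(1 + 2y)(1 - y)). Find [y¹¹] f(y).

The denominator gives the recurrence a_n = 2a_(n−1) + 5a_(n−2) − 6a_(n−3) for n ≥ 3; the numerator fixes a_0 = 3, a_1 = 6, a_2 = 27.
Iterating: 3, 6, 27, 66, 231, 630, 2019, 5802, 17919, 52734, 160251, 476658, so a_11 = 476658.

476658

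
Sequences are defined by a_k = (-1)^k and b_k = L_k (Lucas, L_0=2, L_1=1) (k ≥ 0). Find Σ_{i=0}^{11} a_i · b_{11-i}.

120

Write out a_i and b_{11-i} for i = 0,…,11 and sum the products.
Σ = 1·199 − 1·123 + 1·76 − 1·47 + 1·29 − 1·18 + 1·11 − 1·7 + 1·4 − 1·3 + 1·1 − 1·2 = 120.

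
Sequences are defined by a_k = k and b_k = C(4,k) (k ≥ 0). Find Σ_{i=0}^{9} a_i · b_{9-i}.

112

Write out a_i and b_{9-i} for i = 0,…,9 and sum the products.
Σ = 0·0 + 1·0 + 2·0 + 3·0 + 4·0 + 5·1 + 6·4 + 7·6 + 8·4 + 9·1 = 112.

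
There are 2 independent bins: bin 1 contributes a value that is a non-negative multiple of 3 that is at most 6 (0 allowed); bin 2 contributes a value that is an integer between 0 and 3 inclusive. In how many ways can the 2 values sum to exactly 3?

2

The generating function for the choices is (1 + q^3 + q^6)·(1 + q + q^2 + q^3); the count is [q^3].
(1 + q^3 + q^6) has coefficients 1,0,0,1 for degrees 0…3.
(1 + q + q^2 + q^3) has coefficients 1,1,1,1 for degrees 0…3.
[q^3] = 1·1 + 1·1 = 2.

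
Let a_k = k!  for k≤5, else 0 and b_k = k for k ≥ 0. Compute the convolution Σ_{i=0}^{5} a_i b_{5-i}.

51

The convolution is the x^5 coefficient of A(x)B(x).
Σ = 1·5 + 1·4 + 2·3 + 6·2 + 24·1 + 120·0 = 51.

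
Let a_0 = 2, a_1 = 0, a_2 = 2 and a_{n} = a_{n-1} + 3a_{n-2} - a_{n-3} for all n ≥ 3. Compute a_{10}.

The ordinary generating function has denominator 1 - y - 3y^2 + y^3.
Iterating the recurrence: a_0,…,a_{10} = 2, 0, 2, 0, 6, 4, 22, 28, 90, 152, 394.

394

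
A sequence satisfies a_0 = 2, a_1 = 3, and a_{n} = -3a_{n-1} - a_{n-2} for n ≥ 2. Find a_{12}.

-174526

The ordinary generating function has denominator 1 + 3q + q^2.
Iterating the recurrence: a_0,…,a_{12} = 2, 3, -11, 30, -79, 207, -542, 1419, -3715, 9726, -25463, 66663, -174526.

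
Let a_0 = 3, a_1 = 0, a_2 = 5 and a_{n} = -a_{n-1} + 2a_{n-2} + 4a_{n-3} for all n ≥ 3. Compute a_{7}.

The ordinary generating function has denominator 1 + t - 2t^2 - 4t^3.
Iterating the recurrence: a_0,…,a_{7} = 3, 0, 5, 7, 3, 31, 3, 71.

71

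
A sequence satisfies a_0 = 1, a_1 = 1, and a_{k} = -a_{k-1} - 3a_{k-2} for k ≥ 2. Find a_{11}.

The ordinary generating function has denominator 1 + x + 3x^2.
Iterating the recurrence: a_0,…,a_{11} = 1, 1, -4, 1, 11, -14, -19, 61, -4, -179, 191, 346.

346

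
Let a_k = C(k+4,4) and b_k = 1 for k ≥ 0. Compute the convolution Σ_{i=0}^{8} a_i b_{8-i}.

The convolution is the t^8 coefficient of A(t)B(t).
Σ = 1·1 + 5·1 + 15·1 + 35·1 + 70·1 + 126·1 + 210·1 + 330·1 + 495·1 = 1287.

1287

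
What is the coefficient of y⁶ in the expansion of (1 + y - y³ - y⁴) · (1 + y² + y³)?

(1 + y - y³ - y⁴) has coefficients 1,1,0,-1,-1 for degrees 0…4.
(1 + y² + y³) has coefficients 1,0,1,1,0,0,0 for degrees 0…6.
[y⁶] = 1·0 + 1·0 − 1·1 − 1·1 = -2.

-2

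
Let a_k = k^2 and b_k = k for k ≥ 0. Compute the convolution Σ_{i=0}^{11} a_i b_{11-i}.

Write out a_i and b_{11-i} for i = 0,…,11 and sum the products.
Σ = 0·11 + 1·10 + 4·9 + 9·8 + 16·7 + 25·6 + 36·5 + 49·4 + 64·3 + 81·2 + 100·1 + 121·0 = 1210.

1210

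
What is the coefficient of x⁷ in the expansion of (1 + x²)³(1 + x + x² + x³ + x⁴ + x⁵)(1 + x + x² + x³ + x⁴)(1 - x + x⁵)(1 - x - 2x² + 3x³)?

8

(1 + x²)³ has coefficients 1,0,3,0,3,0,1 for degrees 0…6.
(1 + x + x² + x³ + x⁴ + x⁵) has coefficients 1,1,1,1,1,1,0,0 for degrees 0…7.
Multiplying by (1 + x + x² + x³ + x⁴) gives running coefficients 1,2,3,4,5,5,4,3 for degrees 0…7.
Multiplying by (1 - x + x⁵) gives running coefficients 1,1,1,1,1,1,1,2 for degrees 0…7.
Finally multiplying by (1 - x - 2x² + 3x³), the product of all factors after the first has coefficients 1,0,-2,1,1,1,1,2 for degrees 0…7.
[x⁷] = 1·2 + 3·1 + 3·1 + 1·0 = 8.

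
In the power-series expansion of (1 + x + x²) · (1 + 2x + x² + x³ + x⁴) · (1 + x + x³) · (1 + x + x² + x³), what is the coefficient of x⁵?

35

(1 + x + x²) has coefficients 1,1,1 for degrees 0…2.
(1 + 2x + x² + x³ + x⁴) has coefficients 1,2,1,1,1,0 for degrees 0…5.
Multiplying by (1 + x + x³) gives running coefficients 1,3,3,3,4,2 for degrees 0…5.
Finally multiplying by (1 + x + x² + x³), the product of all factors after the first has coefficients 1,4,7,10,13,12 for degrees 0…5.
[x⁵] = 1·12 + 1·13 + 1·10 = 35.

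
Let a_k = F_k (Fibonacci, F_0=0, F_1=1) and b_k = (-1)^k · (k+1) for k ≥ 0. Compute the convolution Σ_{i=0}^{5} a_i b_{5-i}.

6

This is [x^5] in the product of the two ordinary generating functions.
Σ = 0·(-6) + 1·5 + 1·(-4) + 2·3 + 3·(-2) + 5·1 = 6.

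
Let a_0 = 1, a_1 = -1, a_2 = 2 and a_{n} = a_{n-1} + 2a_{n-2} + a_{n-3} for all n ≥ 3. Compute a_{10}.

365

The ordinary generating function has denominator 1 - x - 2x^2 - x^3.
Iterating the recurrence: a_0,…,a_{10} = 1, -1, 2, 1, 4, 8, 17, 37, 79, 170, 365.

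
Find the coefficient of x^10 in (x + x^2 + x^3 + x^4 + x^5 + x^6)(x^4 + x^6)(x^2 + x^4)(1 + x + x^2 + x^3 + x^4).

(x + x^2 + x^3 + x^4 + x^5 + x^6) has coefficients 0,1,1,1,1,1,1 for degrees 0…6.
(x^4 + x^6) has coefficients 0,0,0,0,1,0,1,0,0,0,0 for degrees 0…10.
Multiplying by (x^2 + x^4) gives running coefficients 0,0,0,0,0,0,1,0,2,0,1 for degrees 0…10.
Finally multiplying by (1 + x + x^2 + x^3 + x^4), the product of all factors after the first has coefficients 0,0,0,0,0,0,1,1,3,3,4 for degrees 0…10.
[x^10] = 1·3 + 1·3 + 1·1 + 1·1 + 1·0 + 1·0 = 8.

8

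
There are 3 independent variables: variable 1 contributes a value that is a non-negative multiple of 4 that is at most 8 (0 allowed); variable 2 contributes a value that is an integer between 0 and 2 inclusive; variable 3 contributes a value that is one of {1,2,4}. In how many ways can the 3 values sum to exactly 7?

2

The generating function for the choices is (1 + x^4 + x^8)·(1 + x + x^2)·(x + x^2 + x^4); the count is [x^7].
(1 + x^4 + x^8) has coefficients 1,0,0,0,1,0,0,0 for degrees 0…7.
(1 + x + x^2) has coefficients 1,1,1,0,0,0,0,0 for degrees 0…7.
Finally multiplying by (x + x^2 + x^4), the product of all factors after the first has coefficients 0,1,2,2,2,1,1,0 for degrees 0…7.
[x^7] = 1·0 + 1·2 = 2.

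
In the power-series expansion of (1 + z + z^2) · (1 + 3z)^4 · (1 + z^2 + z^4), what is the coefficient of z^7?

(1 + z + z^2) has coefficients 1,1,1 for degrees 0…2.
(1 + 3z)^4 has coefficients 1,12,54,108,81,0,0,0 for degrees 0…7.
Finally multiplying by (1 + z^2 + z^4), the product of all factors after the first has coefficients 1,12,55,120,136,120,135,108 for degrees 0…7.
[z^7] = 1·108 + 1·135 + 1·120 = 363.

363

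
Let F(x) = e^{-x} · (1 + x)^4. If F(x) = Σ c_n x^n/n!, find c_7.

The EGF product rule gives c_7 = Σ_{k_1+k_2=7} C(7; k_1,k_2) · ∏ g_i(k_i), where e^{-x} gives (-1)^k; (1+x)^4 gives the falling factorial (4)_k.
g_1(k) for k = 0…7: 1, -1, 1, -1, 1, -1, 1, -1.
g_2(k) for k = 0…7: 1, 4, 12, 24, 24, 0, 0, 0.
c_7 = Σ_k C(7,k)·g_1(k)·g_2(7−k) = 35·(-1)·24 + 35·1·24 + 21·(-1)·12 + 7·1·4 + 1·(-1)·1 = −840 + 840 − 252 + 28 − 1 = -225.

-225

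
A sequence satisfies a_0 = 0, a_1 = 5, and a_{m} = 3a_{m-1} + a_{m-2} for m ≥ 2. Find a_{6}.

The ordinary generating function has denominator 1 - 3z - z^2.
Iterating the recurrence: a_0,…,a_{6} = 0, 5, 15, 50, 165, 545, 1800.

1800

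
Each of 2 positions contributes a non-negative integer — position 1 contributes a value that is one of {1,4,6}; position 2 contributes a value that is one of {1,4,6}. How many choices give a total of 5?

2

The generating function for the choices is (x + x^4 + x^6)·(x + x^4 + x^6); the count is [x^5].
(x + x^4 + x^6) has coefficients 0,1,0,0,1,0 for degrees 0…5.
(x + x^4 + x^6) has coefficients 0,1,0,0,1,0 for degrees 0…5.
[x^5] = 1·1 + 1·1 = 2.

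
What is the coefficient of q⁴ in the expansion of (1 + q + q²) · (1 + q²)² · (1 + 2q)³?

(1 + q + q²) has coefficients 1,1,1 for degrees 0…2.
(1 + q²)² has coefficients 1,0,2,0,1 for degrees 0…4.
Finally multiplying by (1 + 2q)³, the product of all factors after the first has coefficients 1,6,14,20,25 for degrees 0…4.
[q⁴] = 1·25 + 1·20 + 1·14 = 59.

59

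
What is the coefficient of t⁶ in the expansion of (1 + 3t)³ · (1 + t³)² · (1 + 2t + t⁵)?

(1 + 3t)³ has coefficients 1,9,27,27 for degrees 0…3.
(1 + t³)² has coefficients 1,0,0,2,0,0,1 for degrees 0…6.
Finally multiplying by (1 + 2t + t⁵), the product of all factors after the first has coefficients 1,2,0,2,4,1,1 for degrees 0…6.
[t⁶] = 1·1 + 9·1 + 27·4 + 27·2 = 172.

172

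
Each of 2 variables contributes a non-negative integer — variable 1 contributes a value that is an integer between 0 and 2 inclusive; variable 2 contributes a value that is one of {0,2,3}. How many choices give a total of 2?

2

The generating function for the choices is (1 + z + z^2)·(1 + z^2 + z^3); the count is [z^2].
(1 + z + z^2) has coefficients 1,1,1 for degrees 0…2.
(1 + z^2 + z^3) has coefficients 1,0,1 for degrees 0…2.
[z^2] = 1·1 + 1·0 + 1·1 = 2.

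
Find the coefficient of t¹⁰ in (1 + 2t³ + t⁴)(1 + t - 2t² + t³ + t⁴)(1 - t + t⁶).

(1 + 2t³ + t⁴) has coefficients 1,0,0,2,1 for degrees 0…4.
(1 + t - 2t² + t³ + t⁴) has coefficients 1,1,-2,1,1,0,0,0,0,0,0 for degrees 0…10.
Finally multiplying by (1 - t + t⁶), the product of all factors after the first has coefficients 1,0,-3,3,0,-1,1,1,-2,1,1 for degrees 0…10.
[t¹⁰] = 1·1 + 2·1 + 1·1 = 4.

4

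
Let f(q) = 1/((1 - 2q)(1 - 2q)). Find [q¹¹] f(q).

The denominator gives the recurrence a_n = 4a_(n−1) − 4a_(n−2) for n ≥ 2; the numerator fixes a_0 = 1, a_1 = 4.
Iterating: 1, 4, 12, 32, 80, 192, 448, 1024, 2304, 5120, 11264, 24576, so a_11 = 24576.

24576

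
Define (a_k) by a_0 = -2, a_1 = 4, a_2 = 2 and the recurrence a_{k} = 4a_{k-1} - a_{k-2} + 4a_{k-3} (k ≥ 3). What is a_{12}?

-2

The ordinary generating function has denominator 1 - 4t + t^2 - 4t^3.
Iterating the recurrence: a_0,…,a_{12} = -2, 4, 2, -4, -2, 4, 2, -4, -2, 4, 2, -4, -2.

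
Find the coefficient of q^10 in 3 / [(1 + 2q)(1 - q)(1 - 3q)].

Partial fractions give a closed form: a_n = (4/5)·(-2)^n + (-1/2)·1^n + (27/10)·3^n.
At n = 10: a_10 = 160251.

160251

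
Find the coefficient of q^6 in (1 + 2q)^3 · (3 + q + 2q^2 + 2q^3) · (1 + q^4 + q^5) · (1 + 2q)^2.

515

(1 + 2q)^3 has coefficients 1,6,12,8 for degrees 0…3.
(3 + q + 2q^2 + 2q^3) has coefficients 3,1,2,2,0,0,0 for degrees 0…6.
Multiplying by (1 + q^4 + q^5) gives running coefficients 3,1,2,2,3,4,3 for degrees 0…6.
Finally multiplying by (1 + 2q)^2, the product of all factors after the first has coefficients 3,13,18,14,19,24,31 for degrees 0…6.
[q^6] = 1·31 + 6·24 + 12·19 + 8·14 = 515.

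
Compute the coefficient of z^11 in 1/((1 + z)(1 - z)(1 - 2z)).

2730

The denominator gives the recurrence a_n = 2a_(n−1) + a_(n−2) − 2a_(n−3) for n ≥ 3; the numerator fixes a_0 = 1, a_1 = 2, a_2 = 5.
Iterating: 1, 2, 5, 10, 21, 42, 85, 170, 341, 682, 1365, 2730, so a_11 = 2730.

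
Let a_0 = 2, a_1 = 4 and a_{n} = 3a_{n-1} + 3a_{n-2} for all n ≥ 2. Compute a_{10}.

747468

The ordinary generating function has denominator 1 - 3t - 3t^2.
Iterating the recurrence: a_0,…,a_{10} = 2, 4, 18, 66, 252, 954, 3618, 13716, 52002, 197154, 747468.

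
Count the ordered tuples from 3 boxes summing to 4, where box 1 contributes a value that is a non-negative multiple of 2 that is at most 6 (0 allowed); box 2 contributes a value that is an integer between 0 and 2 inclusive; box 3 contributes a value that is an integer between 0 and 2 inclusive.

5

The generating function for the choices is (1 + t² + t⁴ + t⁶)·(1 + t + t²)·(1 + t + t²); the count is [t⁴].
(1 + t² + t⁴ + t⁶) has coefficients 1,0,1,0,1 for degrees 0…4.
(1 + t + t²) has coefficients 1,1,1,0,0 for degrees 0…4.
Finally multiplying by (1 + t + t²), the product of all factors after the first has coefficients 1,2,3,2,1 for degrees 0…4.
[t⁴] = 1·1 + 1·3 + 1·1 = 5.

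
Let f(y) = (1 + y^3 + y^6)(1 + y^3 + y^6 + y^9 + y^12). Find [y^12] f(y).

(1 + y^3 + y^6) has coefficients 1,0,0,1,0,0,1 for degrees 0…6.
(1 + y^3 + y^6 + y^9 + y^12) has coefficients 1,0,0,1,0,0,1,0,0,1,0,0,1 for degrees 0…12.
[y^12] = 1·1 + 1·1 + 1·1 = 3.

3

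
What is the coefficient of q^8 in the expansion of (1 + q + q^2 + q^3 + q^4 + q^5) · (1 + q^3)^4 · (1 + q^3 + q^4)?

(1 + q + q^2 + q^3 + q^4 + q^5) has coefficients 1,1,1,1,1,1 for degrees 0…5.
(1 + q^3)^4 has coefficients 1,0,0,4,0,0,6,0,0 for degrees 0…8.
Finally multiplying by (1 + q^3 + q^4), the product of all factors after the first has coefficients 1,0,0,5,1,0,10,4,0 for degrees 0…8.
[q^8] = 1·0 + 1·4 + 1·10 + 1·0 + 1·1 + 1·5 = 20.

20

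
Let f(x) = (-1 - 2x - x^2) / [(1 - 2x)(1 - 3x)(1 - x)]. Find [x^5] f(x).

-1658

Partial fractions give a closed form: a_n = (9)·2^n + (-8)·3^n + (-2)·1^n.
At n = 5: a_5 = -1658.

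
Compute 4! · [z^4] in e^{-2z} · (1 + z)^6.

The EGF product rule gives c_4 = Σ_{k_1+k_2=4} C(4; k_1,k_2) · ∏ g_i(k_i), where e^{-2z} gives (-2)^k; (1+z)^6 gives the falling factorial (6)_k.
g_1(k) for k = 0…4: 1, -2, 4, -8, 16.
g_2(k) for k = 0…4: 1, 6, 30, 120, 360.
c_4 = Σ_k C(4,k)·g_1(k)·g_2(4−k) = 1·1·360 + 4·(-2)·120 + 6·4·30 + 4·(-8)·6 + 1·16·1 = 360 − 960 + 720 − 192 + 16 = -56.

-56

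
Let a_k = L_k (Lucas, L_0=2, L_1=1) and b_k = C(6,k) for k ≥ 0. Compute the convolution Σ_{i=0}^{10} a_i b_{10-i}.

Write out a_i and b_{10-i} for i = 0,…,10 and sum the products.
Σ = 2·0 + 1·0 + 3·0 + 4·0 + 7·1 + 11·6 + 18·15 + 29·20 + 47·15 + 76·6 + 123·1 = 2207.

2207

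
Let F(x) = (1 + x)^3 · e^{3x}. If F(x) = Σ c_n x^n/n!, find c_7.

The EGF product rule gives c_7 = Σ_{k_1+k_2=7} C(7; k_1,k_2) · ∏ g_i(k_i), where (1+x)^3 gives the falling factorial (3)_k; e^{3x} gives (3)^k.
g_1(k) for k = 0…7: 1, 3, 6, 6, 0, 0, 0, 0.
g_2(k) for k = 0…7: 1, 3, 9, 27, 81, 243, 729, 2187.
c_7 = Σ_k C(7,k)·g_1(k)·g_2(7−k) = 1·1·2187 + 7·3·729 + 21·6·243 + 35·6·81 = 2187 + 15309 + 30618 + 17010 = 65124.

65124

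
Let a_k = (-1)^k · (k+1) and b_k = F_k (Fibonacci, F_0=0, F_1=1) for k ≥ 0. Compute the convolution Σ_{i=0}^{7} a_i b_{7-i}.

Write out a_i and b_{7-i} for i = 0,…,7 and sum the products.
Σ = 1·13 − 2·8 + 3·5 − 4·3 + 5·2 − 6·1 + 7·1 − 8·0 = 11.

11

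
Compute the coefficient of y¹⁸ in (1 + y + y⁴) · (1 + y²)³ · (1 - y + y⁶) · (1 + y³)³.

(1 + y + y⁴) has coefficients 1,1,0,0,1 for degrees 0…4.
(1 + y²)³ has coefficients 1,0,3,0,3,0,1,0,0,0,0,0,0,0,0,0,0,0,0 for degrees 0…18.
Multiplying by (1 - y + y⁶) gives running coefficients 1,-1,3,-3,3,-3,2,-1,3,0,3,0,1,0,0,0,0,0,0 for degrees 0…18.
Finally multiplying by (1 + y³)³, the product of all factors after the first has coefficients 1,-1,3,0,0,6,-4,5,3,-2,8,3,4,9,6,5,8,3,3 for degrees 0…18.
[y¹⁸] = 1·3 + 1·3 + 1·6 = 12.

12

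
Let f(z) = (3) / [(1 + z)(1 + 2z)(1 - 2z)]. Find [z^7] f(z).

-255

Partial fractions give a closed form: a_n = (-1)·(-1)^n + (3)·(-2)^n + (1)·2^n.
At n = 7: a_7 = -255.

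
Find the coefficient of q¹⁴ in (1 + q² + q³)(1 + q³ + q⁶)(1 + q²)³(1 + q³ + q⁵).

(1 + q² + q³) has coefficients 1,0,1,1 for degrees 0…3.
(1 + q³ + q⁶) has coefficients 1,0,0,1,0,0,1,0,0,0,0,0,0,0,0 for degrees 0…14.
Multiplying by (1 + q²)³ gives running coefficients 1,0,3,1,3,3,2,3,3,1,3,0,1,0,0 for degrees 0…14.
Finally multiplying by (1 + q³ + q⁵), the product of all factors after the first has coefficients 1,0,3,2,3,7,3,9,7,6,9,5,5,6,1 for degrees 0…14.
[q¹⁴] = 1·1 + 1·5 + 1·5 = 11.

11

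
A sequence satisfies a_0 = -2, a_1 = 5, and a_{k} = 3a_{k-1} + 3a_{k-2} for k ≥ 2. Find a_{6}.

The ordinary generating function has denominator 1 - 3z - 3z^2.
Iterating the recurrence: a_0,…,a_{6} = -2, 5, 9, 42, 153, 585, 2214.

2214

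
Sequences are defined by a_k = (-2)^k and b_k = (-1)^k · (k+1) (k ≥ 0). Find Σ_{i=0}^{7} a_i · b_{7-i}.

The convolution is the x^7 coefficient of A(x)B(x).
Σ = 1·(-8) − 2·7 + 4·(-6) − 8·5 + 16·(-4) − 32·3 + 64·(-2) − 128·1 = -502.

-502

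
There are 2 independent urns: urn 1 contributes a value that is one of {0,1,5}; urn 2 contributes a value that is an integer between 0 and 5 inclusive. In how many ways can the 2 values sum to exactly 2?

2

The generating function for the choices is (1 + t + t^5)·(1 + t + t^2 + t^3 + t^4 + t^5); the count is [t^2].
(1 + t + t^5) has coefficients 1,1,0 for degrees 0…2.
(1 + t + t^2 + t^3 + t^4 + t^5) has coefficients 1,1,1 for degrees 0…2.
[t^2] = 1·1 + 1·1 = 2.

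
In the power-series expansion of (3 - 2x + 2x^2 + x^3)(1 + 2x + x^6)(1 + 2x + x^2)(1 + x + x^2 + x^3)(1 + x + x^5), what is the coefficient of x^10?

(3 - 2x + 2x^2 + x^3) has coefficients 3,-2,2,1 for degrees 0…3.
(1 + 2x + x^6) has coefficients 1,2,0,0,0,0,1,0,0,0,0 for degrees 0…10.
Multiplying by (1 + 2x + x^2) gives running coefficients 1,4,5,2,0,0,1,2,1,0,0 for degrees 0…10.
Multiplying by (1 + x + x^2 + x^3) gives running coefficients 1,5,10,12,11,7,3,3,4,4,3 for degrees 0…10.
Finally multiplying by (1 + x + x^5), the product of all factors after the first has coefficients 1,6,15,22,23,19,15,16,19,19,14 for degrees 0…10.
[x^10] = 3·14 − 2·19 + 2·19 + 1·16 = 58.

58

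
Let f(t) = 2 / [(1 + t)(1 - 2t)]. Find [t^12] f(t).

The denominator gives the recurrence a_n = a_(n−1) + 2a_(n−2) for n ≥ 2; the numerator fixes a_0 = 2, a_1 = 2.
Iterating: 2, 2, 6, 10, 22, 42, 86, 170, 342, 682, 1366, 2730, 5462, so a_12 = 5462.

5462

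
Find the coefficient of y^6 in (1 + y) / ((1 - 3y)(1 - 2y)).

Partial fractions give a closed form: a_n = (4)·3^n + (-3)·2^n.
At n = 6: a_6 = 2724.

2724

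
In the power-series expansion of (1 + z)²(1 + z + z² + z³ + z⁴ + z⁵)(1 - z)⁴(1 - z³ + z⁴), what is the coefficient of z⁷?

2

(1 + z)² has coefficients 1,2,1 for degrees 0…2.
(1 + z + z² + z³ + z⁴ + z⁵) has coefficients 1,1,1,1,1,1,0,0 for degrees 0…7.
Multiplying by (1 - z)⁴ gives running coefficients 1,-3,3,-1,0,0,-1,3 for degrees 0…7.
Finally multiplying by (1 - z³ + z⁴), the product of all factors after the first has coefficients 1,-3,3,-2,4,-6,3,2 for degrees 0…7.
[z⁷] = 1·2 + 2·3 + 1·(-6) = 2.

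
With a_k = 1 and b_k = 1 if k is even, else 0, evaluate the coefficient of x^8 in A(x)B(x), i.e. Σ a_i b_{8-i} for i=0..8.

5

Write out a_i and b_{8-i} for i = 0,…,8 and sum the products.
Σ = 1·1 + 1·0 + 1·1 + 1·0 + 1·1 + 1·0 + 1·1 + 1·0 + 1·1 = 5.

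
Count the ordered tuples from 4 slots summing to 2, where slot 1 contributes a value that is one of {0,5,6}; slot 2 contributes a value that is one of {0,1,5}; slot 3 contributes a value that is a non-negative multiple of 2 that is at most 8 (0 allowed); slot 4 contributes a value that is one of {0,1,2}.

The generating function for the choices is (1 + t^5 + t^6)·(1 + t + t^5)·(1 + t^2 + t^4 + t^6 + t^8)·(1 + t + t^2); the count is [t^2].
(1 + t^5 + t^6) has coefficients 1,0,0 for degrees 0…2.
(1 + t + t^5) has coefficients 1,1,0 for degrees 0…2.
Multiplying by (1 + t^2 + t^4 + t^6 + t^8) gives running coefficients 1,1,1 for degrees 0…2.
Finally multiplying by (1 + t + t^2), the product of all factors after the first has coefficients 1,2,3 for degrees 0…2.
[t^2] = 1·3 = 3.

3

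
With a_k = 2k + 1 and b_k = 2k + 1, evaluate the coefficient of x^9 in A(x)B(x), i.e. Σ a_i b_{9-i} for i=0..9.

670

This is [x^9] in the product of the two ordinary generating functions.
Σ = 1·19 + 3·17 + 5·15 + 7·13 + 9·11 + 11·9 + 13·7 + 15·5 + 17·3 + 19·1 = 670.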